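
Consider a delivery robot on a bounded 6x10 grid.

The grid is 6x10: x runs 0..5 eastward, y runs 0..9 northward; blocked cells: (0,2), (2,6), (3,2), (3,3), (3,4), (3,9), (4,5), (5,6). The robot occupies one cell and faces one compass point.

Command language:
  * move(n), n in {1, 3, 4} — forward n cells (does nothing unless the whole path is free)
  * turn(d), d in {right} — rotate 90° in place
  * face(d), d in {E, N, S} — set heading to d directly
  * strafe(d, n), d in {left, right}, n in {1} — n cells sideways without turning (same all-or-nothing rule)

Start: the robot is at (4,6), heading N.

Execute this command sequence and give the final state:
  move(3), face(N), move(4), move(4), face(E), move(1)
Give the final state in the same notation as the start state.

at (5,9), heading E

from: at (4,6), heading N
step 1 (move(3)): at (4,9), heading N
step 2 (face(N)): at (4,9), heading N
step 3 (move(4)): at (4,9), heading N
step 4 (move(4)): at (4,9), heading N
step 5 (face(E)): at (4,9), heading E
step 6 (move(1)): at (5,9), heading E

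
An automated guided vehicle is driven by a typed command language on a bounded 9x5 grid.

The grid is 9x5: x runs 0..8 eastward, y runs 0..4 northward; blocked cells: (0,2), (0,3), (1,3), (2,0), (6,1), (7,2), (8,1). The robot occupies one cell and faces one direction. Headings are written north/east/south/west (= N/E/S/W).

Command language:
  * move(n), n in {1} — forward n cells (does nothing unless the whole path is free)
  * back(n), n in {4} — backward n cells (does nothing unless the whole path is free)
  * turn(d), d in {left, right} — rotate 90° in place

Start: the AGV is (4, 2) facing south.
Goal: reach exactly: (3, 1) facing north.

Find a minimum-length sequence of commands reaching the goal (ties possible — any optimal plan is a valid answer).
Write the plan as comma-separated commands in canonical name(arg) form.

begin: (4, 2) facing south
t=1 move(1) ⇒ (4, 1) facing south
t=2 turn(right) ⇒ (4, 1) facing west
t=3 move(1) ⇒ (3, 1) facing west
t=4 turn(right) ⇒ (3, 1) facing north
nothing shorter than 4 reaches the goal.

move(1), turn(right), move(1), turn(right)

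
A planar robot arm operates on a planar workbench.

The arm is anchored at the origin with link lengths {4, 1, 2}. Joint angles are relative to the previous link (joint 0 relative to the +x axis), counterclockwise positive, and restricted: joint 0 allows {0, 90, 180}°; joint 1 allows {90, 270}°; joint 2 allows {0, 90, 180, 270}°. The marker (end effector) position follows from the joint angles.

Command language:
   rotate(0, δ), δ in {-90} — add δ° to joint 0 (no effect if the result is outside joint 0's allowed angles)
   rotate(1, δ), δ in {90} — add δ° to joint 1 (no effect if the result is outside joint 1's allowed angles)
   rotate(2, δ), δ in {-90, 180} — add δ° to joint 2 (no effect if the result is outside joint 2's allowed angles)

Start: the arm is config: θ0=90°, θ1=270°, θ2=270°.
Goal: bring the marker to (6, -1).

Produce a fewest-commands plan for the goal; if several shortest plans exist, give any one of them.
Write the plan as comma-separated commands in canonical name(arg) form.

rotate(0, -90), rotate(2, 180)

start: config: θ0=90°, θ1=270°, θ2=270°
t=1 rotate(0, -90) ⇒ config: θ0=0°, θ1=270°, θ2=270°
t=2 rotate(2, 180) ⇒ config: θ0=0°, θ1=270°, θ2=90°
minimal: 2 command(s), checked below 2.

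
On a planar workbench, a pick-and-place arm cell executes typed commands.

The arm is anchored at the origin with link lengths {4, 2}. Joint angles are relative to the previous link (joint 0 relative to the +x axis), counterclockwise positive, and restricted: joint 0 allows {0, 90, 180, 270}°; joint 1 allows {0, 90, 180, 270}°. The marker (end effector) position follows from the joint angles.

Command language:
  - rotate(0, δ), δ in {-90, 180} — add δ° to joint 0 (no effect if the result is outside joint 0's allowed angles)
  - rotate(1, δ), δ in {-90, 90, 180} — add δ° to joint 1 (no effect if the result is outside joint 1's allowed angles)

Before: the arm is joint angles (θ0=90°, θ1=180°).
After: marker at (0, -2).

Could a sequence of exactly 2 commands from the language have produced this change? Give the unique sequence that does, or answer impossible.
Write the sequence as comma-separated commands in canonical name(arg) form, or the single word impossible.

initial: joint angles (θ0=90°, θ1=180°)
t=1 rotate(0, -90) ⇒ joint angles (θ0=0°, θ1=180°)
t=2 rotate(0, -90) ⇒ joint angles (θ0=270°, θ1=180°)
no rival 2-sequence matches.

rotate(0, -90), rotate(0, -90)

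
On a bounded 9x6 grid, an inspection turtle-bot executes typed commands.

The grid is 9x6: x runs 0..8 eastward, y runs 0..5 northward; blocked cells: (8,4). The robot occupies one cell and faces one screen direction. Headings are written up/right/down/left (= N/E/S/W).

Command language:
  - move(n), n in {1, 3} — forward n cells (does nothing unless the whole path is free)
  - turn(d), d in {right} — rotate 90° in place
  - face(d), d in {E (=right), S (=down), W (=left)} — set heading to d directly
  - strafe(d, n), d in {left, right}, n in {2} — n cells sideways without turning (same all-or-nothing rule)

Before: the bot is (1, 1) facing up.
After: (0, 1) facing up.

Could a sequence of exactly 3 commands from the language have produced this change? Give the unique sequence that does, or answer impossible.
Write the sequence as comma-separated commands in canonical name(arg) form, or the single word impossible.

face(W), move(1), turn(right)

key: order matters: swapping face(W) and turn(right) lands elsewhere
initial: (1, 1) facing up
step 1 (face(W)): (1, 1) facing left
step 2 (move(1)): (0, 1) facing left
step 3 (turn(right)): (0, 1) facing up
uniquely the one of 512 3-step routes that fits.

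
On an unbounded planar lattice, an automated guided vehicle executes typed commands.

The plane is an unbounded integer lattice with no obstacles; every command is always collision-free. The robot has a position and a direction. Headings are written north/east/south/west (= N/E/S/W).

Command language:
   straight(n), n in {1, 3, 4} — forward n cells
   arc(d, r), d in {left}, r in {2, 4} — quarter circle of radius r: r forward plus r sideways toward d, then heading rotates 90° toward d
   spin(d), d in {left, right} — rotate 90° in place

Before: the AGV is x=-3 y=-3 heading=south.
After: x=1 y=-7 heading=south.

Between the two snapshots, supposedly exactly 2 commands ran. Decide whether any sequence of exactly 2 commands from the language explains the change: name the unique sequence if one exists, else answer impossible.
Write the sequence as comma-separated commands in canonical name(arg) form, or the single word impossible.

key: still facing S at the end — net rotation zero over 2 steps
initial: x=-3 y=-3 heading=south
[1] after arc(left, 4): x=1 y=-7 heading=east
[2] after spin(right): x=1 y=-7 heading=south
no rival 2-sequence matches.

arc(left, 4), spin(right)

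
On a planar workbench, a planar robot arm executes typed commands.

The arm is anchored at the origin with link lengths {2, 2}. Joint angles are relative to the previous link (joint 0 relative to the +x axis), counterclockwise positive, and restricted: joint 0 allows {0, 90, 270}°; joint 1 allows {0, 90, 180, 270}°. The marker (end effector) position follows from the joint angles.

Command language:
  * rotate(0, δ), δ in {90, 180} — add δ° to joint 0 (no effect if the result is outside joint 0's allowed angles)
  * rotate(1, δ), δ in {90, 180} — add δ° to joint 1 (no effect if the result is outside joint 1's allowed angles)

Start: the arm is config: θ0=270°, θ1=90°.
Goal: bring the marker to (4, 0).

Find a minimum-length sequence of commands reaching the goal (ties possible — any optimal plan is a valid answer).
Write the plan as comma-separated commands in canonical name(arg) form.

initial: config: θ0=270°, θ1=90°
1. rotate(1, 90) → config: θ0=270°, θ1=180°
2. rotate(0, 90) → config: θ0=0°, θ1=180°
3. rotate(1, 180) → config: θ0=0°, θ1=0°
no 2-step plan works, so 3 is optimal.

rotate(1, 90), rotate(0, 90), rotate(1, 180)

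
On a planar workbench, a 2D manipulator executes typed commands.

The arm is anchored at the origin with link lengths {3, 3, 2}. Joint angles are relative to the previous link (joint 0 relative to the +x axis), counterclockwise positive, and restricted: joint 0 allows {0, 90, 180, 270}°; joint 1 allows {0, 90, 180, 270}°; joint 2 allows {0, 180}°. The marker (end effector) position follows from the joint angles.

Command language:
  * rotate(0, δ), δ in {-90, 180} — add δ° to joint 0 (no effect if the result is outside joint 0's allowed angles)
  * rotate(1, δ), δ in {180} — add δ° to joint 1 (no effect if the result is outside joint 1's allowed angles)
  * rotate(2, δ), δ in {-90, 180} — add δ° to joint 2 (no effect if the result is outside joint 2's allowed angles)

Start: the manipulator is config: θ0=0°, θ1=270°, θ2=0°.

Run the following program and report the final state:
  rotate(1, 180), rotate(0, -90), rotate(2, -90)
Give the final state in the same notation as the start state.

config: θ0=270°, θ1=90°, θ2=0°

initial: config: θ0=0°, θ1=270°, θ2=0°
t=1 rotate(1, 180) ⇒ config: θ0=0°, θ1=90°, θ2=0°
t=2 rotate(0, -90) ⇒ config: θ0=270°, θ1=90°, θ2=0°
t=3 rotate(2, -90) ⇒ config: θ0=270°, θ1=90°, θ2=0°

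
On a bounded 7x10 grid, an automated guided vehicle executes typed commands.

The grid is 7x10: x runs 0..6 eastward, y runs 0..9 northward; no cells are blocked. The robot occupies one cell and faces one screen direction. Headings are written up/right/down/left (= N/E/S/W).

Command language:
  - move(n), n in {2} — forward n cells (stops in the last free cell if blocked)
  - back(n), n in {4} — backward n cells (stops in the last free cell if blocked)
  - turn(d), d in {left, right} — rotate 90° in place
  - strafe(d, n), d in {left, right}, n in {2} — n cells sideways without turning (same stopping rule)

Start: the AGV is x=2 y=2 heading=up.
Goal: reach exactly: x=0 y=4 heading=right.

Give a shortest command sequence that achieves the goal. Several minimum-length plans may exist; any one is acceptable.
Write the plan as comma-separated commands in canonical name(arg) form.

initial: x=2 y=2 heading=up
[1] after strafe(left, 2): x=0 y=2 heading=up
[2] after move(2): x=0 y=4 heading=up
[3] after turn(right): x=0 y=4 heading=right
nothing shorter than 3 reaches the goal.

strafe(left, 2), move(2), turn(right)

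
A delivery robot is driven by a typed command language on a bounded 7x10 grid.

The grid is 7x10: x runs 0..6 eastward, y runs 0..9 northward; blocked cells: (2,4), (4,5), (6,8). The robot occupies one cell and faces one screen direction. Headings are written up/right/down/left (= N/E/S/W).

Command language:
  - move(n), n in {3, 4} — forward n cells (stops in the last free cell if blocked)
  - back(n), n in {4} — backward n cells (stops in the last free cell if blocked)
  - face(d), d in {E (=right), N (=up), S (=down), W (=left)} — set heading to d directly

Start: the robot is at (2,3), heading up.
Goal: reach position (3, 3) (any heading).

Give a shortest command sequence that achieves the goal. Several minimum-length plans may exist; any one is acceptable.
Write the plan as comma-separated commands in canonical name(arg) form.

face(E), back(4), move(3)

begin: at (2,3), heading up
t=1 face(E) ⇒ at (2,3), heading right
t=2 back(4) ⇒ at (0,3), heading right
t=3 move(3) ⇒ at (3,3), heading right
nothing shorter than 3 reaches the goal.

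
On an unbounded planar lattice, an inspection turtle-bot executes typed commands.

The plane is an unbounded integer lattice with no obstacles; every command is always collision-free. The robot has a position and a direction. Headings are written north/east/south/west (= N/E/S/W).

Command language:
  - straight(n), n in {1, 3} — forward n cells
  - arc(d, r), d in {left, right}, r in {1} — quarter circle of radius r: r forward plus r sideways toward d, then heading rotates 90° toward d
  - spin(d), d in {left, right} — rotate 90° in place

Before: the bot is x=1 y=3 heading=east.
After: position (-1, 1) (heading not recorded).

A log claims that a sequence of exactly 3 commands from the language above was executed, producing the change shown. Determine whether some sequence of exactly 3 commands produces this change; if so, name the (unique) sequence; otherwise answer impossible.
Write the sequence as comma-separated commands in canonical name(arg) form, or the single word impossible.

key: order matters: swapping spin(right) and arc(left, 1) lands elsewhere
initial: x=1 y=3 heading=east
step 1 (spin(right)): x=1 y=3 heading=south
step 2 (arc(right, 1)): x=0 y=2 heading=west
step 3 (arc(left, 1)): x=-1 y=1 heading=south
uniquely the one of 216 3-step routes that fits.

spin(right), arc(right, 1), arc(left, 1)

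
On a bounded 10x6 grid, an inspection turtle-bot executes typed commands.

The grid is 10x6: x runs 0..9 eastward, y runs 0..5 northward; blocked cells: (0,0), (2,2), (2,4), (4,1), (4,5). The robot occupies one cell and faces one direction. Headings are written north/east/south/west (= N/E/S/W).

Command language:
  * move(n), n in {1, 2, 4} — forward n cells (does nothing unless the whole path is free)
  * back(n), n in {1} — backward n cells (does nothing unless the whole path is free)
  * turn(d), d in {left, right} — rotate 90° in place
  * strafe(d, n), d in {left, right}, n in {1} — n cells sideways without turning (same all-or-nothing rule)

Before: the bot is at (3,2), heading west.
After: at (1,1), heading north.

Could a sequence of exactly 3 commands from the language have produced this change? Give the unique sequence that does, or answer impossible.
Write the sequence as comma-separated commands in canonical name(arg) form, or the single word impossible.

strafe(left, 1), move(2), turn(right)

key: order matters: swapping strafe(left, 1) and turn(right) lands elsewhere
start: at (3,2), heading west
t=1 strafe(left, 1) ⇒ at (3,1), heading west
t=2 move(2) ⇒ at (1,1), heading west
t=3 turn(right) ⇒ at (1,1), heading north
no rival 3-sequence matches.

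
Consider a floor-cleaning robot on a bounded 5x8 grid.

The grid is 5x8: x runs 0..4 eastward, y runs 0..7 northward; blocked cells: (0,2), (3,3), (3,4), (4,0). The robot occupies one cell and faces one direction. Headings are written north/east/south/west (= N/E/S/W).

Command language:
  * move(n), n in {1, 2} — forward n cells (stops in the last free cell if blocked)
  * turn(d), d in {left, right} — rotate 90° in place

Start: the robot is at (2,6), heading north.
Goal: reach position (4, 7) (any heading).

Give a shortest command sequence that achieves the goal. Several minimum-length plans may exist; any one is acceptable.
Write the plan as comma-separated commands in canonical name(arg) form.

t0: at (2,6), heading north
1. move(1) → at (2,7), heading north
2. turn(right) → at (2,7), heading east
3. move(2) → at (4,7), heading east
no 2-step plan works, so 3 is optimal.

move(1), turn(right), move(2)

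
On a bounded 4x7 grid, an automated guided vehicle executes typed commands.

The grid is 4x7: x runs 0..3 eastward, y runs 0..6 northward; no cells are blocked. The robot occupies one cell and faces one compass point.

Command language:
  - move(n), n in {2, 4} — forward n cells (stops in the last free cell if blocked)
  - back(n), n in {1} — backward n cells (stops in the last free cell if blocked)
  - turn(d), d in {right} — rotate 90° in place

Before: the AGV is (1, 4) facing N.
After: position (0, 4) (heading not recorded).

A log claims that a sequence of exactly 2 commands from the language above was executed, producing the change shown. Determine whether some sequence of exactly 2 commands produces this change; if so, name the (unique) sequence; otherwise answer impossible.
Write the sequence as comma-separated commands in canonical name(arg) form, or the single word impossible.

turn(right), back(1)

key: running back(1) before turn(right) would end elsewhere — order is forced
t0: (1, 4) facing N
[1] after turn(right): (1, 4) facing E
[2] after back(1): (0, 4) facing E
no rival 2-sequence matches.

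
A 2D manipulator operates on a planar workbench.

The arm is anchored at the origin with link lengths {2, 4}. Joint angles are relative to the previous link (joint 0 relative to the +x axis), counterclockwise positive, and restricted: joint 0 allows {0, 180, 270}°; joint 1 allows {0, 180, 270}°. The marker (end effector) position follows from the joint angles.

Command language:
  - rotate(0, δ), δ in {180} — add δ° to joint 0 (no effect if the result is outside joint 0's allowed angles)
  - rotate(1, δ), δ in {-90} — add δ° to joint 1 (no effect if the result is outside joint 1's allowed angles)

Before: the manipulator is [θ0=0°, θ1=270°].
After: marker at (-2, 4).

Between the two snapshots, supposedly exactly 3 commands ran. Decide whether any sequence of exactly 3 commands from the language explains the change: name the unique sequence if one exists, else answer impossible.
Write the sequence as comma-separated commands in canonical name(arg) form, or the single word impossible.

rotate(0, 180), rotate(0, 180), rotate(0, 180)

t0: [θ0=0°, θ1=270°]
1. rotate(0, 180) → [θ0=180°, θ1=270°]
2. rotate(0, 180) → [θ0=0°, θ1=270°]
3. rotate(0, 180) → [θ0=180°, θ1=270°]
uniquely the one of 8 3-step routes that fits.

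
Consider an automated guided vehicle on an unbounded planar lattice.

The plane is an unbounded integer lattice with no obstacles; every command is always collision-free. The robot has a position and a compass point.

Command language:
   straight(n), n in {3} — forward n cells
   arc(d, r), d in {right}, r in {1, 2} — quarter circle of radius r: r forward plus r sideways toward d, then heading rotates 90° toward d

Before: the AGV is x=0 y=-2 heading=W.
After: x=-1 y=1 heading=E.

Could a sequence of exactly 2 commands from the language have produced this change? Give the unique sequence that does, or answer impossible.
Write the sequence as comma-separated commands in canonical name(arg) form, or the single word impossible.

key: order matters: swapping arc(right, 2) and arc(right, 1) lands elsewhere
initial: x=0 y=-2 heading=W
t=1 arc(right, 2) ⇒ x=-2 y=0 heading=N
t=2 arc(right, 1) ⇒ x=-1 y=1 heading=E
no other 2-command option fits: unique.

arc(right, 2), arc(right, 1)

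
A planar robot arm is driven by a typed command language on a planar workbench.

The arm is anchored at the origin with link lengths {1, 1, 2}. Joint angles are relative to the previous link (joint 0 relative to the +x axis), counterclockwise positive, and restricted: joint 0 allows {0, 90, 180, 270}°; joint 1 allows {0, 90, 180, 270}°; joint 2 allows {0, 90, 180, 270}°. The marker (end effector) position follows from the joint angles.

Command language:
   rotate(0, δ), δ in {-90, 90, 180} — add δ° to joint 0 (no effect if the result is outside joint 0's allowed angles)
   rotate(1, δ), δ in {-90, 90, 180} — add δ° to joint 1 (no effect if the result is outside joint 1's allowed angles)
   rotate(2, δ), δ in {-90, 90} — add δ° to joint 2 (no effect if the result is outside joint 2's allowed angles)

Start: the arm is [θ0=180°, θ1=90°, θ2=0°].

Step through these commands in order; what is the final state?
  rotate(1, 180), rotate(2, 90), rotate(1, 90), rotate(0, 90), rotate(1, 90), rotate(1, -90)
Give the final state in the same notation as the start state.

[θ0=270°, θ1=0°, θ2=90°]

from: [θ0=180°, θ1=90°, θ2=0°]
step 1 (rotate(1, 180)): [θ0=180°, θ1=270°, θ2=0°]
step 2 (rotate(2, 90)): [θ0=180°, θ1=270°, θ2=90°]
step 3 (rotate(1, 90)): [θ0=180°, θ1=0°, θ2=90°]
step 4 (rotate(0, 90)): [θ0=270°, θ1=0°, θ2=90°]
step 5 (rotate(1, 90)): [θ0=270°, θ1=90°, θ2=90°]
step 6 (rotate(1, -90)): [θ0=270°, θ1=0°, θ2=90°]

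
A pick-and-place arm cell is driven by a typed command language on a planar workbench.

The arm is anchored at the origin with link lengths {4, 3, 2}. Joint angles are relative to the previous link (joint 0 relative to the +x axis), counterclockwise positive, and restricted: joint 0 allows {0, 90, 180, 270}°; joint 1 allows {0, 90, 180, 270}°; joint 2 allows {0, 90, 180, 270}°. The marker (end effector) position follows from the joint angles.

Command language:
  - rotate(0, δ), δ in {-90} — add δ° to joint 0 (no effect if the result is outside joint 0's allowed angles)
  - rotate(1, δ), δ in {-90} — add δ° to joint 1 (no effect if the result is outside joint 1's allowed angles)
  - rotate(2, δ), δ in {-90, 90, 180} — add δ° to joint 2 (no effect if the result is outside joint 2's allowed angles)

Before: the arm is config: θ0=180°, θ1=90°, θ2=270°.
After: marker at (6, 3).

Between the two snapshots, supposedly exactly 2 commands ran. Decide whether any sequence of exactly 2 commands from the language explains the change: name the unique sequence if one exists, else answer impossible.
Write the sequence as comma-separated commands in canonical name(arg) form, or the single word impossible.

rotate(0, -90), rotate(0, -90)

start: config: θ0=180°, θ1=90°, θ2=270°
[1] after rotate(0, -90): config: θ0=90°, θ1=90°, θ2=270°
[2] after rotate(0, -90): config: θ0=0°, θ1=90°, θ2=270°
all 25 alternatives checked — unique.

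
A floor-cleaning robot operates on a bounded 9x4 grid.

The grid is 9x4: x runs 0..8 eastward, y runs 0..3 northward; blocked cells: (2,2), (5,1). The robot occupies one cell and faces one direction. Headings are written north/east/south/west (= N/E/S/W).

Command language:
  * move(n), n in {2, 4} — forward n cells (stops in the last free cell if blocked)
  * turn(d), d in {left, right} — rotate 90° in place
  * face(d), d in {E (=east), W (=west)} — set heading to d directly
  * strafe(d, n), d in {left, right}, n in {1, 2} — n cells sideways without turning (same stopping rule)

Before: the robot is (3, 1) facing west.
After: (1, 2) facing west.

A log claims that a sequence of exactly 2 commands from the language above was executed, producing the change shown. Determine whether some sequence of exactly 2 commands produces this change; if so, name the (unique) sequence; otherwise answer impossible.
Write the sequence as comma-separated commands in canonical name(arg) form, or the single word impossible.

move(2), strafe(right, 1)

key: order matters: swapping move(2) and strafe(right, 1) lands elsewhere
start: (3, 1) facing west
step 1 (move(2)): (1, 1) facing west
step 2 (strafe(right, 1)): (1, 2) facing west
all 100 alternatives checked — unique.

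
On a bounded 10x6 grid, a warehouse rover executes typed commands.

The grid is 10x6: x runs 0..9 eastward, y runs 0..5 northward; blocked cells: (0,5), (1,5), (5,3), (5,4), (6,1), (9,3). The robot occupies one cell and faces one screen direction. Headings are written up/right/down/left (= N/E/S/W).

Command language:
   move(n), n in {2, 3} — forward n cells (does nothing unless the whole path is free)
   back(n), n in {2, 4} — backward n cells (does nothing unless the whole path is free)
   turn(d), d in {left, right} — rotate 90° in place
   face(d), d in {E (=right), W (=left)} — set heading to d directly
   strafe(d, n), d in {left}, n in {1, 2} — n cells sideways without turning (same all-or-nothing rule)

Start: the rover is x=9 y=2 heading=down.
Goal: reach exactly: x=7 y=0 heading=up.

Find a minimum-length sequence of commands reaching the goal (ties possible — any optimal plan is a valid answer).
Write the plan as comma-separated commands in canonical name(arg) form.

turn(left), back(2), turn(left), back(2)

t0: x=9 y=2 heading=down
t=1 turn(left) ⇒ x=9 y=2 heading=right
t=2 back(2) ⇒ x=7 y=2 heading=right
t=3 turn(left) ⇒ x=7 y=2 heading=up
t=4 back(2) ⇒ x=7 y=0 heading=up
minimal: 4 command(s), checked below 4.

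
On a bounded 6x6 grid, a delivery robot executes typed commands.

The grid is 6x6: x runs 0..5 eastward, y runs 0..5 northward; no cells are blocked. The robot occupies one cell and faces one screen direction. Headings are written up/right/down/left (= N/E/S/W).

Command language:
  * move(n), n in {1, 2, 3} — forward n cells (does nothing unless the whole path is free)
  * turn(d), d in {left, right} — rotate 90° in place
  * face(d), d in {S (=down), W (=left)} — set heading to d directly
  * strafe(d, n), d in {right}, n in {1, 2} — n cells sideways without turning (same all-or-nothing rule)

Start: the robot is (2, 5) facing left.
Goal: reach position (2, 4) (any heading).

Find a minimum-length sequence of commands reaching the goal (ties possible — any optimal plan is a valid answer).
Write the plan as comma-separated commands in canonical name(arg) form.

from: (2, 5) facing left
step 1 (turn(left)): (2, 5) facing down
step 2 (move(1)): (2, 4) facing down
nothing shorter than 2 reaches the goal.

turn(left), move(1)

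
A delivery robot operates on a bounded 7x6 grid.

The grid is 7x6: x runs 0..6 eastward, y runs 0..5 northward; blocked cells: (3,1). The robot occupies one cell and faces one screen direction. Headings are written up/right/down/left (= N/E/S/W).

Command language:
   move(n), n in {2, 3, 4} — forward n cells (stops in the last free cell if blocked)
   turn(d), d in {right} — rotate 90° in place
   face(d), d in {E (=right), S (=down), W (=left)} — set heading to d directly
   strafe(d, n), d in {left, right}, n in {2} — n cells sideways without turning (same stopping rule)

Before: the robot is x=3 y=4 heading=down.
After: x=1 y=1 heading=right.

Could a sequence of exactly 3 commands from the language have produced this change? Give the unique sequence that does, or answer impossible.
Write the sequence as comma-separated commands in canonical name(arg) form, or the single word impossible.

strafe(right, 2), move(3), face(E)

key: position moved to (1,1) AND the heading swung to E — translation plus rotation needed
start: x=3 y=4 heading=down
step 1 (strafe(right, 2)): x=1 y=4 heading=down
step 2 (move(3)): x=1 y=1 heading=down
step 3 (face(E)): x=1 y=1 heading=right
no other 3-command option fits: unique.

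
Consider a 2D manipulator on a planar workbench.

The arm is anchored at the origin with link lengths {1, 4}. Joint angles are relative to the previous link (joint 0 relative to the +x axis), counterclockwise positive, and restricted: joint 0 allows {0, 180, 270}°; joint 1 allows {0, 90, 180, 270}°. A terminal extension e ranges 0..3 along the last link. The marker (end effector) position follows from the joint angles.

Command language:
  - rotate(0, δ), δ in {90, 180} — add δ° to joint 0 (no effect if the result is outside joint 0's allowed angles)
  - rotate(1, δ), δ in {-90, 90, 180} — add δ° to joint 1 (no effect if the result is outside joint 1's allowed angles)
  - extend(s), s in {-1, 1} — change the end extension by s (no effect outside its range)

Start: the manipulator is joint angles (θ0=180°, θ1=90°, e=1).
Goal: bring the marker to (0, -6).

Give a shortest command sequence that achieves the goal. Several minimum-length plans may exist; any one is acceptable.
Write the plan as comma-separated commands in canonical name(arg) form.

rotate(0, 90), rotate(1, -90)

begin: joint angles (θ0=180°, θ1=90°, e=1)
step 1 (rotate(0, 90)): joint angles (θ0=270°, θ1=90°, e=1)
step 2 (rotate(1, -90)): joint angles (θ0=270°, θ1=0°, e=1)
shorter routes all fall short; 2 is best.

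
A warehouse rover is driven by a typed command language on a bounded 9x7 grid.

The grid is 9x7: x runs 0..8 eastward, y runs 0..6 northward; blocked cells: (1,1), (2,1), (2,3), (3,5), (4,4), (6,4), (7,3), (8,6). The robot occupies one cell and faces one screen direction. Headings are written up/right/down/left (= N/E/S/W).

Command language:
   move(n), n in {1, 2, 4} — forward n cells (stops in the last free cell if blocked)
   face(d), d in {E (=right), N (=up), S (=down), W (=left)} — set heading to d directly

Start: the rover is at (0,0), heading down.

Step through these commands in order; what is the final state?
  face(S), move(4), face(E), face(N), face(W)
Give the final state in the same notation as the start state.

start: at (0,0), heading down
[1] after face(S): at (0,0), heading down
[2] after move(4): at (0,0), heading down
[3] after face(E): at (0,0), heading right
[4] after face(N): at (0,0), heading up
[5] after face(W): at (0,0), heading left

at (0,0), heading left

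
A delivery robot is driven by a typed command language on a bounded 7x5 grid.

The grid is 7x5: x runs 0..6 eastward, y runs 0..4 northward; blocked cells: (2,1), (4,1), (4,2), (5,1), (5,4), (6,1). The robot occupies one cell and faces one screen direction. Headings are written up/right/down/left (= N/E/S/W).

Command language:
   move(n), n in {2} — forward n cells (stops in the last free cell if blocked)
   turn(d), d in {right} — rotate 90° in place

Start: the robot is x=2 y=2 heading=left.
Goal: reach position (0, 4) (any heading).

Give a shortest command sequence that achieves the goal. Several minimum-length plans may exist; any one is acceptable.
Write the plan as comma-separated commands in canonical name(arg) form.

from: x=2 y=2 heading=left
t=1 move(2) ⇒ x=0 y=2 heading=left
t=2 turn(right) ⇒ x=0 y=2 heading=up
t=3 move(2) ⇒ x=0 y=4 heading=up
no 2-step plan works, so 3 is optimal.

move(2), turn(right), move(2)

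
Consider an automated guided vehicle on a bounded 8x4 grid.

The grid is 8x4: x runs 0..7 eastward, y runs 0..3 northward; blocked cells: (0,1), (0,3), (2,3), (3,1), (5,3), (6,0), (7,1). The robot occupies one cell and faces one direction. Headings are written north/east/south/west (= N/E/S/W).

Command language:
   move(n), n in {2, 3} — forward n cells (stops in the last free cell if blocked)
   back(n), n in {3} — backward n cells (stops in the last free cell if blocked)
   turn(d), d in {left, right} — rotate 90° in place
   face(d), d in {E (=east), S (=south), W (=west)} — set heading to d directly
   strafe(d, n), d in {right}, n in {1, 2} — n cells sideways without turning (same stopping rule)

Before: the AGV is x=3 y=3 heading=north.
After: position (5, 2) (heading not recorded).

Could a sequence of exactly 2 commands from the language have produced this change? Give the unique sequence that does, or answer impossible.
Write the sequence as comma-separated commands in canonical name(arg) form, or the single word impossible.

key: back(3) is stopped early by the blocked cell at (3,1)
t0: x=3 y=3 heading=north
t=1 back(3) ⇒ x=3 y=2 heading=north
t=2 strafe(right, 2) ⇒ x=5 y=2 heading=north
no other 2-command option fits: unique.

back(3), strafe(right, 2)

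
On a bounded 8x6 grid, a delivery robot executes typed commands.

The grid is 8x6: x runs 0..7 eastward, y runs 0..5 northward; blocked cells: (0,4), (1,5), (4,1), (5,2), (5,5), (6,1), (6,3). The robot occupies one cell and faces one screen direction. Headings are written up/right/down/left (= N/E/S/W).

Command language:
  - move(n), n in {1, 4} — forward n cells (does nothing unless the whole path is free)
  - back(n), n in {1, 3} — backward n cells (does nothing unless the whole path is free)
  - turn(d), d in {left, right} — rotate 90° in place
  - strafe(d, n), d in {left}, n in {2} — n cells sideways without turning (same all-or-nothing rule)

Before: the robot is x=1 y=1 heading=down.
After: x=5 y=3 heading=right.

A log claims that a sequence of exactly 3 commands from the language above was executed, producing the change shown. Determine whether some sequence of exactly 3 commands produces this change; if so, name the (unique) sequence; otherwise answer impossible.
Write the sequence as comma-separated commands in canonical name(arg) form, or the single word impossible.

key: order matters: swapping turn(left) and move(4) lands elsewhere
start: x=1 y=1 heading=down
1. turn(left) → x=1 y=1 heading=right
2. strafe(left, 2) → x=1 y=3 heading=right
3. move(4) → x=5 y=3 heading=right
no other 3-command option fits: unique.

turn(left), strafe(left, 2), move(4)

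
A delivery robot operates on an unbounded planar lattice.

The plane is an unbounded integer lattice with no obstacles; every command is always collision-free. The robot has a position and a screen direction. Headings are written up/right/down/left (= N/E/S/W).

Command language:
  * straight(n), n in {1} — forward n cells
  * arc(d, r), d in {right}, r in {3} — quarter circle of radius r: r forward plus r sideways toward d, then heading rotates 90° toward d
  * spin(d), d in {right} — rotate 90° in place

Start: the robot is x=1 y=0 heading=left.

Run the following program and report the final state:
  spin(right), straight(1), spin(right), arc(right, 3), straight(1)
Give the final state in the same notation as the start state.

initial: x=1 y=0 heading=left
[1] after spin(right): x=1 y=0 heading=up
[2] after straight(1): x=1 y=1 heading=up
[3] after spin(right): x=1 y=1 heading=right
[4] after arc(right, 3): x=4 y=-2 heading=down
[5] after straight(1): x=4 y=-3 heading=down

x=4 y=-3 heading=down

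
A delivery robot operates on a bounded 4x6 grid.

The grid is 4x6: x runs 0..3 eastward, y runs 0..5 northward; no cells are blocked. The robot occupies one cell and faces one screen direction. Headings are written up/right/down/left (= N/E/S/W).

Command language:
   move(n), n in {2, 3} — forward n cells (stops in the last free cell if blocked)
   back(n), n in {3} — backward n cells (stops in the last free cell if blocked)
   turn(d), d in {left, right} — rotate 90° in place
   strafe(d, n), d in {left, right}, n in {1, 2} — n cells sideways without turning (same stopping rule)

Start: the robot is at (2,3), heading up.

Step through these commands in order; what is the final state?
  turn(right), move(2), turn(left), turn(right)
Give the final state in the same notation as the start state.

at (3,3), heading right

from: at (2,3), heading up
step 1 (turn(right)): at (2,3), heading right
step 2 (move(2)): at (3,3), heading right
step 3 (turn(left)): at (3,3), heading up
step 4 (turn(right)): at (3,3), heading right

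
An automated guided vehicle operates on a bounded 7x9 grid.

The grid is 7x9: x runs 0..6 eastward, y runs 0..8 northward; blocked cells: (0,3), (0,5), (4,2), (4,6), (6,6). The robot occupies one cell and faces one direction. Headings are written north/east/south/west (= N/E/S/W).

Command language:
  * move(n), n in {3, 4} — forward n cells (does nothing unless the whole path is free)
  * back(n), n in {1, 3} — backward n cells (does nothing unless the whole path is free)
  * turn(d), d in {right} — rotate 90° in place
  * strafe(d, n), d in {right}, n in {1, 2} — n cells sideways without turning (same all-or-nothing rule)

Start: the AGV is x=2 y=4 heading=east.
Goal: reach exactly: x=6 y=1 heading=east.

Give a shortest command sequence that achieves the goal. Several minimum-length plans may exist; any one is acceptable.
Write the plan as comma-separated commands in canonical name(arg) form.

start: x=2 y=4 heading=east
1. move(4) → x=6 y=4 heading=east
2. strafe(right, 2) → x=6 y=2 heading=east
3. strafe(right, 1) → x=6 y=1 heading=east
shorter routes all fall short; 3 is best.

move(4), strafe(right, 2), strafe(right, 1)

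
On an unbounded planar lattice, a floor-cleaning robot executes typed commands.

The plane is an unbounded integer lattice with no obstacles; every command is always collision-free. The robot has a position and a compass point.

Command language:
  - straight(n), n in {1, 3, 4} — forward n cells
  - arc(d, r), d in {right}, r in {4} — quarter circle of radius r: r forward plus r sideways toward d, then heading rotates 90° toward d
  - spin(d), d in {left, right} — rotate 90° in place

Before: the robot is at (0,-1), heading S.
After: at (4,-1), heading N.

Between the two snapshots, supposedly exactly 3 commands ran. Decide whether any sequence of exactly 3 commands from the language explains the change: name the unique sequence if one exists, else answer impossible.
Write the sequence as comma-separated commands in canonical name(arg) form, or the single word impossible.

spin(left), straight(4), spin(left)

key: cell and facing (now N) both changed — the 3 commands mix motion and turning
initial: at (0,-1), heading S
[1] after spin(left): at (0,-1), heading E
[2] after straight(4): at (4,-1), heading E
[3] after spin(left): at (4,-1), heading N
no other 3-command option fits: unique.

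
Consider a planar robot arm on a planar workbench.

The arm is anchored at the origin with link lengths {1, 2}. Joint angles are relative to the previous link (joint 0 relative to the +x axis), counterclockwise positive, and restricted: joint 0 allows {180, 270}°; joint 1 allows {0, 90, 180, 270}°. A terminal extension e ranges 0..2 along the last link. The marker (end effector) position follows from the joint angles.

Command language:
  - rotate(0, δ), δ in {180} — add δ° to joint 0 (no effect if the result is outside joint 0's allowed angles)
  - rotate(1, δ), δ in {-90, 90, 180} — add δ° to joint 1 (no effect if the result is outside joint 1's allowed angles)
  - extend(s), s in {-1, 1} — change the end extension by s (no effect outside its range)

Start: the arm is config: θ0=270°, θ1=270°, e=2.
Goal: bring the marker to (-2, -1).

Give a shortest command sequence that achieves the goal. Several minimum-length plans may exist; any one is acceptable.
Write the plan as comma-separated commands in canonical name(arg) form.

extend(-1), extend(-1)

begin: config: θ0=270°, θ1=270°, e=2
1. extend(-1) → config: θ0=270°, θ1=270°, e=1
2. extend(-1) → config: θ0=270°, θ1=270°, e=0
minimal: 2 command(s), checked below 2.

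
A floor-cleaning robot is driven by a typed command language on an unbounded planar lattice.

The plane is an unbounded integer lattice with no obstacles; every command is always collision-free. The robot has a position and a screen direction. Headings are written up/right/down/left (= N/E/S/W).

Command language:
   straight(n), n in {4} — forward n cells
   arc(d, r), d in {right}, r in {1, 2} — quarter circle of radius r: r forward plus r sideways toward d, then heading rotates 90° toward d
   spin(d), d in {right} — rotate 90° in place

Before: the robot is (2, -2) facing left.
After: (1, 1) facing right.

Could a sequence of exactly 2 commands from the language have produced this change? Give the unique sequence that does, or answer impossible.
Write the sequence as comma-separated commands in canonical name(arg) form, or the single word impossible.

key: position moved to (1,1) AND the heading swung to E — translation plus rotation needed
start: (2, -2) facing left
step 1 (arc(right, 2)): (0, 0) facing up
step 2 (arc(right, 1)): (1, 1) facing right
uniquely the one of 16 2-step routes that fits.

arc(right, 2), arc(right, 1)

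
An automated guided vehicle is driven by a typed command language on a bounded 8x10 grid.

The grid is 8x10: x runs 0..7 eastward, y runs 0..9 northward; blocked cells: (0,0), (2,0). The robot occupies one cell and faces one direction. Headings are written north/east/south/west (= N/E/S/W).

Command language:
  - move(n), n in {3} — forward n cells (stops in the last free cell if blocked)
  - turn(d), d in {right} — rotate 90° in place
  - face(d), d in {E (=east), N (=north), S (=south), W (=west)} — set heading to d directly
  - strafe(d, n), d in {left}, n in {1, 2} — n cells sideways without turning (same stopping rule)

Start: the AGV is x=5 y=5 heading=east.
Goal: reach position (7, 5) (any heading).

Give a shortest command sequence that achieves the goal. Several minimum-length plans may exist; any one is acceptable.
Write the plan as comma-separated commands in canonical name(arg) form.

move(3)

initial: x=5 y=5 heading=east
1. move(3) → x=7 y=5 heading=east
nothing shorter than 1 reaches the goal.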